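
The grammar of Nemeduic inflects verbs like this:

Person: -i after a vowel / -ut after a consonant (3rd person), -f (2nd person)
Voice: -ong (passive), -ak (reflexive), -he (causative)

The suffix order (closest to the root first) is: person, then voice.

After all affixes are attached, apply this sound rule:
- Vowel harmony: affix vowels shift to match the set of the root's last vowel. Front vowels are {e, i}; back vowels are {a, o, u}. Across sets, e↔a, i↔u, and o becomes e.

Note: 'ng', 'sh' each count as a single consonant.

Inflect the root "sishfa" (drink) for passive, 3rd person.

Attach person 3rd person -i (after vowel 'a') → sishfai.
Attach voice passive -ong → sishfaiong.
Apply vowel harmony: sishfaiong → sishfauong.

sishfauong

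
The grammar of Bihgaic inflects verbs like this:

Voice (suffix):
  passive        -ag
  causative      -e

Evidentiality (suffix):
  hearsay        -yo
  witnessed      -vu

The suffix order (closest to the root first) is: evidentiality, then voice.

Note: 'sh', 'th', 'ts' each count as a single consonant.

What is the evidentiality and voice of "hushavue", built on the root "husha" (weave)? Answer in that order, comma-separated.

witnessed, causative

Segment: husha-vu-e.
evidentiality: -vu → witnessed.
voice: -e → causative.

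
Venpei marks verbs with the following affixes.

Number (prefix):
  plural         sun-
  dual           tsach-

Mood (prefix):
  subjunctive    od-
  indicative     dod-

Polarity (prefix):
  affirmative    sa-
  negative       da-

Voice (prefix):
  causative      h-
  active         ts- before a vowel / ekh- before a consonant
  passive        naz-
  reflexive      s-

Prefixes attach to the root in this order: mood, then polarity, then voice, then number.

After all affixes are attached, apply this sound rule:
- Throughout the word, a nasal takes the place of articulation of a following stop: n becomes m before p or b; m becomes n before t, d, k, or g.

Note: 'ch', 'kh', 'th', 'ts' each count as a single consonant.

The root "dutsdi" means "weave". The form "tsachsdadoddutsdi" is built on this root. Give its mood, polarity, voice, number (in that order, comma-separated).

Segment: tsach-s-da-dod-dutsdi.
mood: dod- → indicative.
polarity: da- → negative.
voice: s- → reflexive.
number: tsach- → dual.

indicative, negative, reflexive, dual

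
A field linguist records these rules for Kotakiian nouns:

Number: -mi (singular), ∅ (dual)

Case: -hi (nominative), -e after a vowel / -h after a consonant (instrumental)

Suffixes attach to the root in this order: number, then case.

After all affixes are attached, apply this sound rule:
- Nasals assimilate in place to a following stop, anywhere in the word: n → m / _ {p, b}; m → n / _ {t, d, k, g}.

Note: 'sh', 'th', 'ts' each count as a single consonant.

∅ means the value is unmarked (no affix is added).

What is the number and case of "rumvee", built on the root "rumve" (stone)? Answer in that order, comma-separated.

Segment: rumve-e.
number: ∅ → dual.
case: -e/h → instrumental.

dual, instrumental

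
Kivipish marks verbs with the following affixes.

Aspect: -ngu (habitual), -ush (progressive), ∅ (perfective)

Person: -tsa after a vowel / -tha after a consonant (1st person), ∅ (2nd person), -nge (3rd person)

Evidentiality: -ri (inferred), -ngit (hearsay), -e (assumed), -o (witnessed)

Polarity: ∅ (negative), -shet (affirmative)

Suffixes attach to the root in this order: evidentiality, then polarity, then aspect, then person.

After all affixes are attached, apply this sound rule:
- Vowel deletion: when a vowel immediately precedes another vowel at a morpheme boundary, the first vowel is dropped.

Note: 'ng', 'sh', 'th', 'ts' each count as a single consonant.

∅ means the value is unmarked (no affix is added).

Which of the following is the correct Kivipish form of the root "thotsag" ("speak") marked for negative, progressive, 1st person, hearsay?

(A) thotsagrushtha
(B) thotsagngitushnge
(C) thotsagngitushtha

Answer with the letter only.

C

Attach evidentiality hearsay -ngit → thotsagngit.
polarity = negative: zero marking, form stays thotsagngit.
Attach aspect progressive -ush → thotsagngitush.
Attach person 1st person -tha (after consonant 'sh') → thotsagngitushtha.
Vowel deletion: no change.
So the correct form is thotsagngitushtha, option (C).
(A) thotsagrushtha is wrong: it uses inferred instead of hearsay for evidentiality.
(B) thotsagngitushnge is wrong: it uses 3rd person instead of 1st person for person.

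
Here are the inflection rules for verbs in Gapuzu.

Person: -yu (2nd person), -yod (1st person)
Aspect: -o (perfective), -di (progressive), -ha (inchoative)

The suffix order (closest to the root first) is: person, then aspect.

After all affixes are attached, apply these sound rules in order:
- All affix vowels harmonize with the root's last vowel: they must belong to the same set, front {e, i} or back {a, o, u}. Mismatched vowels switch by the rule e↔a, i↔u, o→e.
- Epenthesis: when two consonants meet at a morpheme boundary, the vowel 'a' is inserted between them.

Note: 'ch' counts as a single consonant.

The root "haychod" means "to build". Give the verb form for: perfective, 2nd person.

haychodayuo

Attach person 2nd person -yu → haychodyu.
Attach aspect perfective -o → haychodyuo.
Vowel harmony: no change.
Apply epenthesis: haychodyuo → haychodayuo.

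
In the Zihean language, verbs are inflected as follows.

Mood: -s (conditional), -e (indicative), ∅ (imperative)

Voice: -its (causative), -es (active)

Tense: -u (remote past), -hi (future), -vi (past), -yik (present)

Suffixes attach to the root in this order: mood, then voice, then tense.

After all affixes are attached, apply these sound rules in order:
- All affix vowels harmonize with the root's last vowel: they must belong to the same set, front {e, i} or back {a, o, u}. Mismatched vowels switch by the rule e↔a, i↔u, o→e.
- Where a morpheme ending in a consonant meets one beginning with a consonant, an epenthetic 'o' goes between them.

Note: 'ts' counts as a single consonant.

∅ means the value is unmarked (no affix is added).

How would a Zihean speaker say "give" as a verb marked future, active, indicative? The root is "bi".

bieesohi

Attach mood indicative -e → bie.
Attach voice active -es → biees.
Attach tense future -hi → bieeshi.
Vowel harmony: no change.
Apply epenthesis: bieeshi → bieesohi.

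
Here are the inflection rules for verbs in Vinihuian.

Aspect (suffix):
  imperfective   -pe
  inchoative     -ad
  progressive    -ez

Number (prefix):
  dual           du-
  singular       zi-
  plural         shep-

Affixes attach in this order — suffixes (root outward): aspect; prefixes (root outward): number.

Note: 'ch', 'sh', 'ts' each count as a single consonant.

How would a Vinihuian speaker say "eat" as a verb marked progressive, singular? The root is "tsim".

Attach aspect progressive -ez → tsimez.
Attach number singular zi- → zitsimez.

zitsimez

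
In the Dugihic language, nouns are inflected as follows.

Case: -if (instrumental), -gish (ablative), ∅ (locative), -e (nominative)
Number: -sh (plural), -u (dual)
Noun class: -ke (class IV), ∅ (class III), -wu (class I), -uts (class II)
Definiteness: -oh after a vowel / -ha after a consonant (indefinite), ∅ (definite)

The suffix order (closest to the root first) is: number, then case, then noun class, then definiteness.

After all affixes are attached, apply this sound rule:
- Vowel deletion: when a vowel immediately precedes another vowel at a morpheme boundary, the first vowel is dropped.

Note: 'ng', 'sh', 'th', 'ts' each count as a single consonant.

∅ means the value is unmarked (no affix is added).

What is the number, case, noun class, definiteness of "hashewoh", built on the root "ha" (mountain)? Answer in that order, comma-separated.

Segment: ha-sh-e-wu-oh.
number: -sh → plural.
case: -e → nominative.
noun class: -wu → class I.
definiteness: -oh/ha → indefinite.

plural, nominative, class I, indefinite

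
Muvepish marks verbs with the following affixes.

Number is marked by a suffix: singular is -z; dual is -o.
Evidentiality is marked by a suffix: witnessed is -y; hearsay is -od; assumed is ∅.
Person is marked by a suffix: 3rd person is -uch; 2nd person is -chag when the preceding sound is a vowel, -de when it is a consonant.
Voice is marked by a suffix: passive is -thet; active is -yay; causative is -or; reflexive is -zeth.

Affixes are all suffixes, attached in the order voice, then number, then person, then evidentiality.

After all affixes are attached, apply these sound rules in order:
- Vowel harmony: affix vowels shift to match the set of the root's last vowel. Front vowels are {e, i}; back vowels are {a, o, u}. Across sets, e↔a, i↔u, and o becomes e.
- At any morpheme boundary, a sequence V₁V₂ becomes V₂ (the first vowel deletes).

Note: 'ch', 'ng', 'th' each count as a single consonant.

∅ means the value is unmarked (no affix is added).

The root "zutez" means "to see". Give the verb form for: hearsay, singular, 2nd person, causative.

Attach voice causative -or → zutezor.
Attach number singular -z → zutezorz.
Attach person 2nd person -de (after consonant 'z') → zutezorzde.
Attach evidentiality hearsay -od → zutezorzdeod.
Apply vowel harmony: zutezorzdeod → zutezerzdeed.
Apply vowel deletion: zutezerzdeed → zutezerzded.

zutezerzded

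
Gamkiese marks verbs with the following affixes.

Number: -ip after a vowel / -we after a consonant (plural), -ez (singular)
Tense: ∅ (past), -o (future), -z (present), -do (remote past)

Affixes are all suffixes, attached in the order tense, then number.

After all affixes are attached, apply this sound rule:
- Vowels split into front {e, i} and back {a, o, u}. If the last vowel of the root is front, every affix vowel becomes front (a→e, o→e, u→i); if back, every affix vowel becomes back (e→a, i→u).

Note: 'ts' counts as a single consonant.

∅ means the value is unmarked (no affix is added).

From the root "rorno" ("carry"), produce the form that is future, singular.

Attach tense future -o → rornoo.
Attach number singular -ez → rornooez.
Apply vowel harmony: rornooez → rornooaz.

rornooaz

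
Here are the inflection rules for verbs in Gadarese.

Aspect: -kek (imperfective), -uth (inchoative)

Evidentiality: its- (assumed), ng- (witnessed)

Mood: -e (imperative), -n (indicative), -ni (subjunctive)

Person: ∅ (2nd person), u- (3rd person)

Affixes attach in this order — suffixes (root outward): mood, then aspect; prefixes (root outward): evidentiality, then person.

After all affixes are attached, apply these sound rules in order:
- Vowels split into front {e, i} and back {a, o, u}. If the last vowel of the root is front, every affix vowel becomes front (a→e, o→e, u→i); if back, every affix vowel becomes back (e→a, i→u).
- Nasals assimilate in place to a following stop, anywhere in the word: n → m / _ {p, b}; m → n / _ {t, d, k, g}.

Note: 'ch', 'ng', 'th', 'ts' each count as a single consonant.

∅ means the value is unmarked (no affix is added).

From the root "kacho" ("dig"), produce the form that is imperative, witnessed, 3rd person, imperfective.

ungkachoakak

Attach mood imperative -e → kachoe.
Attach aspect imperfective -kek → kachoekek.
Attach evidentiality witnessed ng- → ngkachoekek.
Attach person 3rd person u- → ungkachoekek.
Apply vowel harmony: ungkachoekek → ungkachoakak.
Nasal assimilation: no change.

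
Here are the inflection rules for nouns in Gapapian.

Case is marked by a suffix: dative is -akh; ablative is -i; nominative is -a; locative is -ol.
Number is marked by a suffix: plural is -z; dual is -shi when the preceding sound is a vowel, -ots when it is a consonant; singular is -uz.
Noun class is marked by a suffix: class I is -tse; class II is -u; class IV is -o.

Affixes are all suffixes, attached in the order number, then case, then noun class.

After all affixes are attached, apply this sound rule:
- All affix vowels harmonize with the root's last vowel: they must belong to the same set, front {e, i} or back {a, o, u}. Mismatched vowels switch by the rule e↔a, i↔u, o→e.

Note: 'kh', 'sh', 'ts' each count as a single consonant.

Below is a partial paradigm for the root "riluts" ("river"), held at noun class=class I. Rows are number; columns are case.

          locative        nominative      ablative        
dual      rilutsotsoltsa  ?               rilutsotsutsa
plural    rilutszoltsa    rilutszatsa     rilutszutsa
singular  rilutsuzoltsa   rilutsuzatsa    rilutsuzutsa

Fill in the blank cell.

rilutsotsatsa

Attach number dual -ots (after consonant 'ts') → rilutsots.
Attach case nominative -a → rilutsotsa.
Attach noun class class I -tse → rilutsotsatse.
Apply vowel harmony: rilutsotsatse → rilutsotsatsa.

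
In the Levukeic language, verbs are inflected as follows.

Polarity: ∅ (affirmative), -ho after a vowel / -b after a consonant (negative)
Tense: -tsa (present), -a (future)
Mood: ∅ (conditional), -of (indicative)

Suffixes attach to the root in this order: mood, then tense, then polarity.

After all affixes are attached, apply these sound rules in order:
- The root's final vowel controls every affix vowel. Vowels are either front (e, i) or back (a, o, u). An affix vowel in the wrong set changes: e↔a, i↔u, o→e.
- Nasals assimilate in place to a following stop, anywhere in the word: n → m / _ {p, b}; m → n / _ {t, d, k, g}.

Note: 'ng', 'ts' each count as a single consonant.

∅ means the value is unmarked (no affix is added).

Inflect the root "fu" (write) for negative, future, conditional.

fuaho

mood = conditional: zero marking, form stays fu.
Attach tense future -a → fua.
Attach polarity negative -ho (after vowel 'a') → fuaho.
Vowel harmony: no change.
Nasal assimilation: no change.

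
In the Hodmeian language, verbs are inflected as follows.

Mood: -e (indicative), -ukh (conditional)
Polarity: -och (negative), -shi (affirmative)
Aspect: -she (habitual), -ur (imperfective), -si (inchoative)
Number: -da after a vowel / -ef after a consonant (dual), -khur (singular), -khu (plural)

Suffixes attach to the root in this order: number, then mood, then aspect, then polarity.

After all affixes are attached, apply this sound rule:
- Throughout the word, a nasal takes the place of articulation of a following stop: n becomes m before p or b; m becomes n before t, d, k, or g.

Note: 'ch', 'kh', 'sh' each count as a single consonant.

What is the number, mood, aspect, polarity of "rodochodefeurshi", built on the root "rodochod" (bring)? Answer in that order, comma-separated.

Segment: rodochod-ef-e-ur-shi.
number: -da/ef → dual.
mood: -e → indicative.
aspect: -ur → imperfective.
polarity: -shi → affirmative.

dual, indicative, imperfective, affirmative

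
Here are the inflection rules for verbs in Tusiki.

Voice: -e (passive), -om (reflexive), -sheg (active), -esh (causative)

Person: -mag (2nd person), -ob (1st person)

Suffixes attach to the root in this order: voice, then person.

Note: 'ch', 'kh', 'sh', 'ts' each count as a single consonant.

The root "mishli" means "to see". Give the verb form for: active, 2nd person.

mishlishegmag

Attach voice active -sheg → mishlisheg.
Attach person 2nd person -mag → mishlishegmag.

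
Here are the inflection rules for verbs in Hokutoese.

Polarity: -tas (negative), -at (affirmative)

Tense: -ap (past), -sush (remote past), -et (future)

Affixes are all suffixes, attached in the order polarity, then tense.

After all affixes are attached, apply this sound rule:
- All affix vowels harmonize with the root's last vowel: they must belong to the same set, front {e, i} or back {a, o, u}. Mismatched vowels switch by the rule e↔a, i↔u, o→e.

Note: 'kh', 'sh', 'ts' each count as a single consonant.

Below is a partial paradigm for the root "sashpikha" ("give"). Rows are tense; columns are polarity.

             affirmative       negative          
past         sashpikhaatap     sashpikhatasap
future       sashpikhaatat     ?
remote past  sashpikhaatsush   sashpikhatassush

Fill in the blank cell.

Attach polarity negative -tas → sashpikhatas.
Attach tense future -et → sashpikhataset.
Apply vowel harmony: sashpikhataset → sashpikhatasat.

sashpikhatasat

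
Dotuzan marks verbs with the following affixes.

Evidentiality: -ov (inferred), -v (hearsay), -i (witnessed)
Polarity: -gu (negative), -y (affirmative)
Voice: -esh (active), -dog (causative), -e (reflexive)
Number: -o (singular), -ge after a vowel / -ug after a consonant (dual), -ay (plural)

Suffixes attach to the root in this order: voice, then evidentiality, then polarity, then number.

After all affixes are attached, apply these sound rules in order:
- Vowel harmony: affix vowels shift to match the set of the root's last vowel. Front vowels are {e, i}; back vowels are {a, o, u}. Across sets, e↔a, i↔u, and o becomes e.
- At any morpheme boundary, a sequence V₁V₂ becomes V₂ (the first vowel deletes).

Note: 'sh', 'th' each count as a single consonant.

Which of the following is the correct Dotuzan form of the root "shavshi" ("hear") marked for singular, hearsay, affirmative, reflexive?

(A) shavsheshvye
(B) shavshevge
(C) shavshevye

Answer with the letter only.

Attach voice reflexive -e → shavshie.
Attach evidentiality hearsay -v → shavshiev.
Attach polarity affirmative -y → shavshievy.
Attach number singular -o → shavshievyo.
Apply vowel harmony: shavshievyo → shavshievye.
Apply vowel deletion: shavshievye → shavshevye.
So the correct form is shavshevye, option (C).
(A) shavsheshvye is wrong: it uses active instead of reflexive for voice.
(B) shavshevge is wrong: it uses negative instead of affirmative for polarity.

C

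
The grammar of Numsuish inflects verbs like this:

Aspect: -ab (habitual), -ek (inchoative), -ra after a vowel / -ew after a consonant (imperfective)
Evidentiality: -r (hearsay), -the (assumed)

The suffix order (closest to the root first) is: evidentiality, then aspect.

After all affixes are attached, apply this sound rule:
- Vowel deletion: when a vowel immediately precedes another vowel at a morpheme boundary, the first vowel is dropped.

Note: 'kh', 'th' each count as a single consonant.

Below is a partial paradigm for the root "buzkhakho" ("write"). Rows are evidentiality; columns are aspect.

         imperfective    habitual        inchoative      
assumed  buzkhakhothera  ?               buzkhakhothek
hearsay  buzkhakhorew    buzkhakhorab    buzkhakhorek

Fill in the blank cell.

Attach evidentiality assumed -the → buzkhakhothe.
Attach aspect habitual -ab → buzkhakhotheab.
Apply vowel deletion: buzkhakhotheab → buzkhakhothab.

buzkhakhothab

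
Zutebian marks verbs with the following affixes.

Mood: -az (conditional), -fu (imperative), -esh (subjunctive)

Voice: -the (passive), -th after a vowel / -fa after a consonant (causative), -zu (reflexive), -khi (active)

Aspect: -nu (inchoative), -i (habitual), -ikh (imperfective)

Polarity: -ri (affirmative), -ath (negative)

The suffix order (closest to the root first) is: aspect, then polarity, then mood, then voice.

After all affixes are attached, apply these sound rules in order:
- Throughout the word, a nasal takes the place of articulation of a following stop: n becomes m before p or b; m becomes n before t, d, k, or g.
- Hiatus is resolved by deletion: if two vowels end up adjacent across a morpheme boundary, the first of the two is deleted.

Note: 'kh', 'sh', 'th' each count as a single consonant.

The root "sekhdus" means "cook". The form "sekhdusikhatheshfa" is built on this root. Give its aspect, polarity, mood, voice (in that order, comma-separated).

Segment: sekhdus-ikh-ath-esh-fa.
aspect: -ikh → imperfective.
polarity: -ath → negative.
mood: -esh → subjunctive.
voice: -th/fa → causative.

imperfective, negative, subjunctive, causative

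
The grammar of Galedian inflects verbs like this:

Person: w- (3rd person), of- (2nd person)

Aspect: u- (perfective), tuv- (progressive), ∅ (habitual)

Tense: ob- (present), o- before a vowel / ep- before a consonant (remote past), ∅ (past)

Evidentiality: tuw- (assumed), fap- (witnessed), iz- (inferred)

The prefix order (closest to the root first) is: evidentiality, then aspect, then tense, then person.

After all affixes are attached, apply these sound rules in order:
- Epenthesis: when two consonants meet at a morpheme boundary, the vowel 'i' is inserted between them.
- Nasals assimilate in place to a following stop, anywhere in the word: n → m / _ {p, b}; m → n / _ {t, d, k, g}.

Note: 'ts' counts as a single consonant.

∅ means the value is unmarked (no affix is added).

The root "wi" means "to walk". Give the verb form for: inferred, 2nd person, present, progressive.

Attach evidentiality inferred iz- → izwi.
Attach aspect progressive tuv- → tuvizwi.
Attach tense present ob- → obtuvizwi.
Attach person 2nd person of- → ofobtuvizwi.
Apply epenthesis: ofobtuvizwi → ofobituviziwi.
Nasal assimilation: no change.

ofobituviziwi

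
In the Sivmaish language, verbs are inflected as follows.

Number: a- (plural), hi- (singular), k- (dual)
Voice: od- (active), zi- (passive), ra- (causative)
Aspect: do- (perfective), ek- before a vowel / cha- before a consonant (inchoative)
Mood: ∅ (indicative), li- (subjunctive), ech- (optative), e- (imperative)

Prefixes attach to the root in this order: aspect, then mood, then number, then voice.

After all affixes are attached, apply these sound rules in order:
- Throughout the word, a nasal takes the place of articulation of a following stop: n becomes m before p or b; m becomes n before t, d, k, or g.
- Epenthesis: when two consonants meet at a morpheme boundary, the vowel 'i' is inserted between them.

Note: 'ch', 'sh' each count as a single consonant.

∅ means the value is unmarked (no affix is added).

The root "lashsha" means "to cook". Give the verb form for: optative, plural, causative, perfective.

Attach aspect perfective do- → dolashsha.
Attach mood optative ech- → echdolashsha.
Attach number plural a- → aechdolashsha.
Attach voice causative ra- → raaechdolashsha.
Nasal assimilation: no change.
Apply epenthesis: raaechdolashsha → raaechidolashsha.

raaechidolashsha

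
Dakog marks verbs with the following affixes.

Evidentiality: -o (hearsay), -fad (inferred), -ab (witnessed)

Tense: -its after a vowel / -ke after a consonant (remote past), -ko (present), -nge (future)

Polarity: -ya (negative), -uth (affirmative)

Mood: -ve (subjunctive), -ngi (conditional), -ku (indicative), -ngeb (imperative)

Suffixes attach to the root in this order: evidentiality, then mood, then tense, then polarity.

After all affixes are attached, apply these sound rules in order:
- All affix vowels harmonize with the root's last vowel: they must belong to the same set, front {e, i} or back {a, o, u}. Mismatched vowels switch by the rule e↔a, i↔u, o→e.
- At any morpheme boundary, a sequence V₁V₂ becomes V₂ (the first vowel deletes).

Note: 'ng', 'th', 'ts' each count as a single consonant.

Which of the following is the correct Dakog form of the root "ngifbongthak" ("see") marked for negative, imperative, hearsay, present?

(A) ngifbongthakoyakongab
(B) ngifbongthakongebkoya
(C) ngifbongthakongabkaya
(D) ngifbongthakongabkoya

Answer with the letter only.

Attach evidentiality hearsay -o → ngifbongthako.
Attach mood imperative -ngeb → ngifbongthakongeb.
Attach tense present -ko → ngifbongthakongebko.
Attach polarity negative -ya → ngifbongthakongebkoya.
Apply vowel harmony: ngifbongthakongebkoya → ngifbongthakongabkoya.
Vowel deletion: no change.
So the correct form is ngifbongthakongabkoya, option (D).
(A) ngifbongthakoyakongab is wrong: it has the affixes in the wrong order.
(B) ngifbongthakongebkoya is wrong: it fails to apply the sound rule(s).
(C) ngifbongthakongabkaya is wrong: it uses remote past instead of present for tense.

D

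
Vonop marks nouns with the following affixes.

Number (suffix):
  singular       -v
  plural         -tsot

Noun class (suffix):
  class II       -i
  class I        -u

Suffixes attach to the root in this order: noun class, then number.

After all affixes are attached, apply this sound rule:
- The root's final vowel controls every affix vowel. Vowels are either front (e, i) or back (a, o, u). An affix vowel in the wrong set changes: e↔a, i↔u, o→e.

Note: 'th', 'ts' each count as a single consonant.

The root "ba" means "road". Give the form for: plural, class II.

bautsot

Attach noun class class II -i → bai.
Attach number plural -tsot → baitsot.
Apply vowel harmony: baitsot → bautsot.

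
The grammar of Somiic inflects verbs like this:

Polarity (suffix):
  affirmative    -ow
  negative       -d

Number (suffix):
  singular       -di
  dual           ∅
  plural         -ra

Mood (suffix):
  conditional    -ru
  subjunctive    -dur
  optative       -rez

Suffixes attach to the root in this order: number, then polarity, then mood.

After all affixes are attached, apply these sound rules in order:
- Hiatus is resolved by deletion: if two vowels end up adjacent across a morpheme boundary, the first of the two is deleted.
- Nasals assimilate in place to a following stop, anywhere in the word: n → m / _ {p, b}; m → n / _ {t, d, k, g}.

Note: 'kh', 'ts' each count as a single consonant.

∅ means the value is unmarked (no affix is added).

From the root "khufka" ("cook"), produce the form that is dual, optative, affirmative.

khufkowrez

number = dual: zero marking, form stays khufka.
Attach polarity affirmative -ow → khufkaow.
Attach mood optative -rez → khufkaowrez.
Apply vowel deletion: khufkaowrez → khufkowrez.
Nasal assimilation: no change.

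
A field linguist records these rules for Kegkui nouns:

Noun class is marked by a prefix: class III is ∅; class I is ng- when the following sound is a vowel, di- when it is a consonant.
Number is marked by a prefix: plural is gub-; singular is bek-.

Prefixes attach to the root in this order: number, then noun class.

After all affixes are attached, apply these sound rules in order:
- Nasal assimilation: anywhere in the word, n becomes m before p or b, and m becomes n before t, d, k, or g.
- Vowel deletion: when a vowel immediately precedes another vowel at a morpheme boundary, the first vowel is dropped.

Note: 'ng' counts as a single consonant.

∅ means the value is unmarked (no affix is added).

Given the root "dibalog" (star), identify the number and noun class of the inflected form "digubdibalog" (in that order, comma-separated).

Segment: di-gub-dibalog.
number: gub- → plural.
noun class: ng/di- → class I.

plural, class I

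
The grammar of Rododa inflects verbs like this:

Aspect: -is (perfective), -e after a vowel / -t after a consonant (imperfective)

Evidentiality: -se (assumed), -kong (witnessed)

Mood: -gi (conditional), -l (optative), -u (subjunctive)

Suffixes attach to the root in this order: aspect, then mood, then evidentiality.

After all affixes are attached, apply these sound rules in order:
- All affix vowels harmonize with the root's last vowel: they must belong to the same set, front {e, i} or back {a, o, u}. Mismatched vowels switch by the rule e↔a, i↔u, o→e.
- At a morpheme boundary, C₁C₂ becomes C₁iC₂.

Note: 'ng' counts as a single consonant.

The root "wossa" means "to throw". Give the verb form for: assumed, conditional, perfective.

Attach aspect perfective -is → wossais.
Attach mood conditional -gi → wossaisgi.
Attach evidentiality assumed -se → wossaisgise.
Apply vowel harmony: wossaisgise → wossausgusa.
Apply epenthesis: wossausgusa → wossausigusa.

wossausigusa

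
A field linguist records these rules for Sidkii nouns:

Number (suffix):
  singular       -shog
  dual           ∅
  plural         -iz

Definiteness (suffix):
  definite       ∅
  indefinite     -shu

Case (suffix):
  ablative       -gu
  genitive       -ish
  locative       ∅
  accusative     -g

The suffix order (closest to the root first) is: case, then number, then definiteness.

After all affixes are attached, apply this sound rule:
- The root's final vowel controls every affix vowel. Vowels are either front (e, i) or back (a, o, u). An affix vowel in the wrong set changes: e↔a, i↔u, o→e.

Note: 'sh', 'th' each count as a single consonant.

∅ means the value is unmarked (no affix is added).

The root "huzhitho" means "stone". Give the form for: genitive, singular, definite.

Attach case genitive -ish → huzhithoish.
Attach number singular -shog → huzhithoishshog.
definiteness = definite: zero marking, form stays huzhithoishshog.
Apply vowel harmony: huzhithoishshog → huzhithoushshog.

huzhithoushshog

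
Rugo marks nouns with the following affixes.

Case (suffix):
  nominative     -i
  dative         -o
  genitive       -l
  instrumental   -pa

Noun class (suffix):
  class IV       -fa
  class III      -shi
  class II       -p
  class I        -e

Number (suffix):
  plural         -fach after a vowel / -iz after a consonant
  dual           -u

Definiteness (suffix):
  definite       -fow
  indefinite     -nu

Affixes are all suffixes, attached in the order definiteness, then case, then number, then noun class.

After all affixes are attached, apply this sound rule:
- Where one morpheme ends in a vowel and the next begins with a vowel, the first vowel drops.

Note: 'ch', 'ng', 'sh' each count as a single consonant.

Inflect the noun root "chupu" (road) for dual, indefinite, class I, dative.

chupune

Attach definiteness indefinite -nu → chupunu.
Attach case dative -o → chupunuo.
Attach number dual -u → chupunuou.
Attach noun class class I -e → chupunuoue.
Apply vowel deletion: chupunuoue → chupune.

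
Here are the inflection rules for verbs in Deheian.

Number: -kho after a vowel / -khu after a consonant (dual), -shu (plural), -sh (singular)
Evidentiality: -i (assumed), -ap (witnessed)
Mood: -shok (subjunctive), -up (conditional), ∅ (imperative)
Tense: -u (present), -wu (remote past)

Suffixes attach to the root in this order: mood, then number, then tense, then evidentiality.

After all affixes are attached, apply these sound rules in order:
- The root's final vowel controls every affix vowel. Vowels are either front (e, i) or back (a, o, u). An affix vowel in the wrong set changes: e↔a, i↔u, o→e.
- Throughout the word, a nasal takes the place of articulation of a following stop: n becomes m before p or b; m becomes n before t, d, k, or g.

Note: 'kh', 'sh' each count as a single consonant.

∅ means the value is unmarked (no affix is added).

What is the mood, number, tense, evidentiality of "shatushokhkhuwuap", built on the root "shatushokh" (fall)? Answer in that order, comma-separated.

Segment: shatushokh-khu-wu-ap.
mood: ∅ → imperative.
number: -kho/khu → dual.
tense: -wu → remote past.
evidentiality: -ap → witnessed.

imperative, dual, remote past, witnessed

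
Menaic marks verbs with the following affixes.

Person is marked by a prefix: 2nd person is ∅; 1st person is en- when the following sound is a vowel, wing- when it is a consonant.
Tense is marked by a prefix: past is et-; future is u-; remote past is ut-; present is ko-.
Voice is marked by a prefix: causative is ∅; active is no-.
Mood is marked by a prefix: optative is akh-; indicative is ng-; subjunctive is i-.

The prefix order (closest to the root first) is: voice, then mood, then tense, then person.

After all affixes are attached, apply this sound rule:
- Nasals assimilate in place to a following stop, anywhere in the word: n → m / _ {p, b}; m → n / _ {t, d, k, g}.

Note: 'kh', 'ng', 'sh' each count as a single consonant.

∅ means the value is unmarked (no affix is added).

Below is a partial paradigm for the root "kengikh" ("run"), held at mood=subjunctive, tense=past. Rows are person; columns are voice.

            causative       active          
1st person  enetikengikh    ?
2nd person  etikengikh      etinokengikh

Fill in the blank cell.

enetinokengikh

Attach voice active no- → nokengikh.
Attach mood subjunctive i- → inokengikh.
Attach tense past et- → etinokengikh.
Attach person 1st person en- (before vowel 'e') → enetinokengikh.
Nasal assimilation: no change.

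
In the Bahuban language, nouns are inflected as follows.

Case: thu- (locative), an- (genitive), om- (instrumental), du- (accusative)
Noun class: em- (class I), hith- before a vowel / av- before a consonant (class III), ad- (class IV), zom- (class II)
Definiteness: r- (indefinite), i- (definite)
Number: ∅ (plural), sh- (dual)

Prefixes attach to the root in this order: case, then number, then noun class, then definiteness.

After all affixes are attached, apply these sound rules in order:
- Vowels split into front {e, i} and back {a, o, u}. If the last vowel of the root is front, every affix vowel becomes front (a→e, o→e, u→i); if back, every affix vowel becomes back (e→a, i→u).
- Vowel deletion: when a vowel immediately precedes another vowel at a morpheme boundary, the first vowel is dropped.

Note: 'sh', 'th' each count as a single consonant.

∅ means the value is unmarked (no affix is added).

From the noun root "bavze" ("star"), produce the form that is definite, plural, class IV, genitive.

Attach case genitive an- → anbavze.
number = plural: zero marking, form stays anbavze.
Attach noun class class IV ad- → adanbavze.
Attach definiteness definite i- → iadanbavze.
Apply vowel harmony: iadanbavze → iedenbavze.
Apply vowel deletion: iedenbavze → edenbavze.

edenbavze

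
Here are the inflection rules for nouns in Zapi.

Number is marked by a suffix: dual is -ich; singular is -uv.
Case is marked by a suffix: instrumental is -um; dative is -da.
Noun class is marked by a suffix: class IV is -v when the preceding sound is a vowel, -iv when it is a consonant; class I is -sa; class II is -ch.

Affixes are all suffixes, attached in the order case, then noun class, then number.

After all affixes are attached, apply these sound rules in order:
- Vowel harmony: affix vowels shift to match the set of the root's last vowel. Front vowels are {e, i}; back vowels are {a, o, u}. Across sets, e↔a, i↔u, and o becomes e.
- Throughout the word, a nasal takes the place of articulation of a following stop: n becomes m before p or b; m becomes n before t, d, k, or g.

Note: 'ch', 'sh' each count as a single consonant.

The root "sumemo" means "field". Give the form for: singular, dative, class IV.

sumemodavuv

Attach case dative -da → sumemoda.
Attach noun class class IV -v (after vowel 'a') → sumemodav.
Attach number singular -uv → sumemodavuv.
Vowel harmony: no change.
Nasal assimilation: no change.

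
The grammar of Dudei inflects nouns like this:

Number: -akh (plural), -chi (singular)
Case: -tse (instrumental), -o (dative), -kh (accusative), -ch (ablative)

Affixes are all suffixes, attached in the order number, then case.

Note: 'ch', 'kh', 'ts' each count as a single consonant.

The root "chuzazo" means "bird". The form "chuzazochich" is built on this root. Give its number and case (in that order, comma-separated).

singular, ablative

Segment: chuzazo-chi-ch.
number: -chi → singular.
case: -ch → ablative.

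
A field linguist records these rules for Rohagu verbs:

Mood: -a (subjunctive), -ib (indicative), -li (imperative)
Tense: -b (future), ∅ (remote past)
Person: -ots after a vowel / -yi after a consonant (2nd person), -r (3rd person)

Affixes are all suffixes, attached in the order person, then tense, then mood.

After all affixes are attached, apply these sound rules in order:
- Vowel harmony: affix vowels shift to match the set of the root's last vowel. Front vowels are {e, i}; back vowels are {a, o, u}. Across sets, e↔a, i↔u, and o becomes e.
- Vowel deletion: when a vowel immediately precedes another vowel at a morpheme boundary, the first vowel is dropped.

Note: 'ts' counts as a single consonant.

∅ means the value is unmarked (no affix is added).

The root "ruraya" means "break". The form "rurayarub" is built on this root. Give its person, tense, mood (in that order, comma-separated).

3rd person, remote past, indicative

Segment: ruraya-r-ib.
person: -r → 3rd person.
tense: ∅ → remote past.
mood: -ib → indicative.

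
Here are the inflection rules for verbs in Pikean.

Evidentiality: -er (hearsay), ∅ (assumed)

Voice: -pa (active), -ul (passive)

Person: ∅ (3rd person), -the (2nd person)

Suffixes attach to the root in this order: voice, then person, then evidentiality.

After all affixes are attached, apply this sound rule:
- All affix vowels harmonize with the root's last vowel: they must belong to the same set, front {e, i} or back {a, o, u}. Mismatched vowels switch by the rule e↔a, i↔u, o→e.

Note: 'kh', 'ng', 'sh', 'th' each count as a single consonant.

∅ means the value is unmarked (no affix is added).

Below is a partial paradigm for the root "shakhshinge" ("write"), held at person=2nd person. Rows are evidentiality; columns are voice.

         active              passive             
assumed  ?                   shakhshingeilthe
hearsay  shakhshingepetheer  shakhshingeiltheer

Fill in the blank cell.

shakhshingepethe

Attach voice active -pa → shakhshingepa.
Attach person 2nd person -the → shakhshingepathe.
evidentiality = assumed: zero marking, form stays shakhshingepathe.
Apply vowel harmony: shakhshingepathe → shakhshingepethe.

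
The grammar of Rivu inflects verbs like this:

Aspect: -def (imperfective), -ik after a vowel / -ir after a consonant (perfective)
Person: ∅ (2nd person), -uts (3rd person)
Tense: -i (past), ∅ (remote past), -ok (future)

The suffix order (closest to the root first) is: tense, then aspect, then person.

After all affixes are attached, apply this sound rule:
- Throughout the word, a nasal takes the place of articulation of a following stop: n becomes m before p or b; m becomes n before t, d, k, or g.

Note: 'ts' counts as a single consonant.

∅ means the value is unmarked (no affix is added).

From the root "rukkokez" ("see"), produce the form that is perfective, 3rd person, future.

Attach tense future -ok → rukkokezok.
Attach aspect perfective -ir (after consonant 'k') → rukkokezokir.
Attach person 3rd person -uts → rukkokezokiruts.
Nasal assimilation: no change.

rukkokezokiruts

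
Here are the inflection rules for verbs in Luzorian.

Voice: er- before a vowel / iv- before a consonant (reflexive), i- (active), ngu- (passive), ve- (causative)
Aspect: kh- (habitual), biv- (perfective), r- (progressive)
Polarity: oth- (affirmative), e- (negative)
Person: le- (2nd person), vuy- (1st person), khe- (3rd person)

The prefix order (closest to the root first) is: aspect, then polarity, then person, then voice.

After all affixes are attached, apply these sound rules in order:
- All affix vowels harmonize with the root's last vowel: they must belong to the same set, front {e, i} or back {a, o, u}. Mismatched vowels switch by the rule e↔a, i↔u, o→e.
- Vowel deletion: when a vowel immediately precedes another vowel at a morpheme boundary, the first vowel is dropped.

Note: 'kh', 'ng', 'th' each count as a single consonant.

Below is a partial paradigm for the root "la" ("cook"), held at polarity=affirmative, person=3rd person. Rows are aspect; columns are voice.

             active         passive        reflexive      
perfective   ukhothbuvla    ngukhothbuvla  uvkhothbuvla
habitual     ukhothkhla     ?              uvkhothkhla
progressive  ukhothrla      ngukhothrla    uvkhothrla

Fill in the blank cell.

ngukhothkhla

Attach aspect habitual kh- → khla.
Attach polarity affirmative oth- → othkhla.
Attach person 3rd person khe- → kheothkhla.
Attach voice passive ngu- → ngukheothkhla.
Apply vowel harmony: ngukheothkhla → ngukhaothkhla.
Apply vowel deletion: ngukhaothkhla → ngukhothkhla.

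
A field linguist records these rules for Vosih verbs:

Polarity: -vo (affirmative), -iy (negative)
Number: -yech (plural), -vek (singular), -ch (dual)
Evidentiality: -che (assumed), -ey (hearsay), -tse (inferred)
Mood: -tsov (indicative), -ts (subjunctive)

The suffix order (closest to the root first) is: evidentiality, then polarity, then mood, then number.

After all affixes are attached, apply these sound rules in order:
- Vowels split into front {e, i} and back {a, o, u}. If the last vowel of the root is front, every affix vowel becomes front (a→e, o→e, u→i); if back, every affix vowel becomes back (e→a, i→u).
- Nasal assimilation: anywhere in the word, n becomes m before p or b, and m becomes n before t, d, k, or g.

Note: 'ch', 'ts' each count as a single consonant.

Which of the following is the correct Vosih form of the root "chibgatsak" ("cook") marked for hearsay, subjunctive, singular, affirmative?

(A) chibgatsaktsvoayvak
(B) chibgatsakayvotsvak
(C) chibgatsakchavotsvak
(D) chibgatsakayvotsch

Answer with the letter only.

Attach evidentiality hearsay -ey → chibgatsakey.
Attach polarity affirmative -vo → chibgatsakeyvo.
Attach mood subjunctive -ts → chibgatsakeyvots.
Attach number singular -vek → chibgatsakeyvotsvek.
Apply vowel harmony: chibgatsakeyvotsvek → chibgatsakayvotsvak.
Nasal assimilation: no change.
So the correct form is chibgatsakayvotsvak, option (B).
(A) chibgatsaktsvoayvak is wrong: it has the affixes in the wrong order.
(D) chibgatsakayvotsch is wrong: it uses dual instead of singular for number.
(C) chibgatsakchavotsvak is wrong: it uses assumed instead of hearsay for evidentiality.

B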